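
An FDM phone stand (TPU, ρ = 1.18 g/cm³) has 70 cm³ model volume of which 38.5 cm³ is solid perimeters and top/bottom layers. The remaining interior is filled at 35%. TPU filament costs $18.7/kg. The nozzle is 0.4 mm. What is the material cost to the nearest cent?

Volume inside the shell = 70 − 38.5, so 31.5 cm³.
Infill volume: 0.35 × 31.5 → 11.025 cm³.
Total printed volume = 38.5 + 11.025, so 49.525 cm³.
Mass = 49.525 × 1.18, so 58.4395 g.
At $18.7/kg: 58.4395/1000 × 18.7 = $1.09.

$1.09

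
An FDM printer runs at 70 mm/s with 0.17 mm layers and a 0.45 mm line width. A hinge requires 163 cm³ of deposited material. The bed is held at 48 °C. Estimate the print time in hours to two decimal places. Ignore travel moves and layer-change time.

Bead cross-section = 0.17 × 0.45 = 0.0765 mm².
Total extruded path = 163000/0.0765 = 2130719 mm.
Time extruding = 2130719 / 70, so 30438.8 s.
Converting: 30438.8 s = 8.46 hours.

8.46 hours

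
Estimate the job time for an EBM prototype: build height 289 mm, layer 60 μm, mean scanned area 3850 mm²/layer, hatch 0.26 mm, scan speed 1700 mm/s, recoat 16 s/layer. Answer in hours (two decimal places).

33.06 hours

Number of layers: 289 / 0.06 → 4817 (rounded up).
Scan path per layer = 3850 / 0.26, so 14807.7 mm.
Per-layer scan time = 14807.7 / 1700 = 8.7104 s.
Time per layer: 8.7104 + 16 → 24.7104 s.
Total: 4817 × 24.7104 s = 119029.9968 s → 33.06 hours.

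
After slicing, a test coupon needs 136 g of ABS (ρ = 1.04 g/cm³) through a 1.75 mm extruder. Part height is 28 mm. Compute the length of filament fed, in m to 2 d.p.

Extruded volume: 136/1.04 = 130.7692 cm³ (130769.2 mm³).
Filament cross-section = π × (1.75/2)² = 2.4053 mm².
Length = 130769.2 / 2.4053 = 54367.11 mm = 54.37 m.

54.37 m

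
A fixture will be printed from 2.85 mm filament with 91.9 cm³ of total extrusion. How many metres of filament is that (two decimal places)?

Cross-section of 2.85 mm filament: π·(2.85/2)² = 6.3794 mm².
Length = 91.9 cm³ / 6.3794 mm² = 91900 / 6.3794 = 14405.74 mm = 14.41 m.

14.41 m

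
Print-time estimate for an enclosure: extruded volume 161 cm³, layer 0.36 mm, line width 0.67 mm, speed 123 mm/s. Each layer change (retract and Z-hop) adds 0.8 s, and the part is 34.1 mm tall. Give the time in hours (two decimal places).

Line area: 0.36 × 0.67 → 0.2412 mm².
Total extruded path = 161000/0.2412 = 667495.9 mm.
Extrusion time = 667495.9 / 123 = 5426.8 s.
Layers = ⌈34.1/0.36⌉ = 95.
Z-hop total = 95 × 0.8 = 76 s.
Total = 5426.8 + 76 = 5502.8 s = 1.53 hours.

1.53 hours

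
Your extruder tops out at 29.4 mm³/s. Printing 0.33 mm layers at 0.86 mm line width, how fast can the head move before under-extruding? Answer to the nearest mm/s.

104 mm/s

Bead cross-section = 0.33 × 0.86 = 0.2838 mm².
Max speed = 29.4 / 0.2838 = 103.59 ≈ 104 mm/s.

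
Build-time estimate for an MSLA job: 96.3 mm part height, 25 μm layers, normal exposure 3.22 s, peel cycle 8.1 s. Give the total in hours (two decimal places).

Number of layers: 96.3 / 0.025 → 3852 (rounded up).
Cycle time: 3.22 + 8.1 → 11.32 s.
Build time: 3852 × 11.32 s = 43604.64 s, i.e. 12.11 hours.

12.11 hours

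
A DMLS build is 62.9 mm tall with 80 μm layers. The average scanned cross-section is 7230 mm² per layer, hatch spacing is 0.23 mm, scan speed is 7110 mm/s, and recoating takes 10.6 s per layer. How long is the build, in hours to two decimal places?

Layer count = ceil(62.9 / 0.08) = 787.
Scan path per layer = 7230 / 0.23 = 31434.8 mm.
Laser time per layer = 31434.8 / 7110 = 4.4212 s.
Layer cycle: 4.4212 + 10.6 → 15.0212 s.
Total: 787 × 15.0212 s = 11821.6844 s → 3.28 hours.

3.28 hours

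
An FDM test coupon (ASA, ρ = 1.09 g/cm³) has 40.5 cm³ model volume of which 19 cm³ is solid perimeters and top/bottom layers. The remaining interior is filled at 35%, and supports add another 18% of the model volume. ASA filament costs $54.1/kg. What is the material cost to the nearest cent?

$1.99

Interior volume = 40.5 − 19 = 21.5 cm³.
Infill volume: 0.35 × 21.5 → 7.525 cm³.
Support = 0.18 × 40.5, so 7.29 cm³.
Total extruded: 19 + 7.525 + 7.29 → 33.815 cm³.
Mass = 33.815 × 1.09, so 36.85835 g.
At $54.1/kg: 36.85835/1000 × 54.1 = $1.99.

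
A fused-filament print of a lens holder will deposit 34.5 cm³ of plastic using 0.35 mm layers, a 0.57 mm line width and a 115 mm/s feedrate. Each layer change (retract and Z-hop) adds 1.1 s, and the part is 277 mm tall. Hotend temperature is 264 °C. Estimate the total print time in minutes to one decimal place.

Extrusion cross-section: 0.35 × 0.57 → 0.1995 mm².
Path length: 34500 mm³ / 0.1995 mm² → 172932.3 mm.
Time extruding = 172932.3 / 115 = 1503.8 s.
Layers = ⌈277/0.35⌉ = 792.
Non-print overhead = 792 × 1.1, so 871.2 s.
Total = 1503.8 + 871.2 = 2375 s = 39.6 minutes.

39.6 minutes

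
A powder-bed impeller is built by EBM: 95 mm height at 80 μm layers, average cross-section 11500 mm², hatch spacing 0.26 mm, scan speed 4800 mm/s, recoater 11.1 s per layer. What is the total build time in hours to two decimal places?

6.70 hours

Number of layers: 95 / 0.08 → 1188 (rounded up).
Hatch length per layer = 11500 / 0.26 = 44230.8 mm.
Beam time per layer = 44230.8 / 4800 = 9.2148 s.
Layer cycle = 9.2148 + 11.1 = 20.3148 s.
Total: 1188 × 20.3148 s = 24133.9824 s → 6.70 hours.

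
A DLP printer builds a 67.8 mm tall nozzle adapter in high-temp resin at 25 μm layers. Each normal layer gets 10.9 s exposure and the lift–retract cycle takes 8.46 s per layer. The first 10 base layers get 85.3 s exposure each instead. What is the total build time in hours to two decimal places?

Layers = ⌈67.8/0.025⌉ = 2712.
Burn-in layers: 10 × (85.3 + 8.46) → 937.6 s.
Remaining layers: 2702 × (10.9 + 8.46) → 52310.72 s.
Sum: 937.6 + 52310.72 = 53248.32 s → 14.79 hours.

14.79 hours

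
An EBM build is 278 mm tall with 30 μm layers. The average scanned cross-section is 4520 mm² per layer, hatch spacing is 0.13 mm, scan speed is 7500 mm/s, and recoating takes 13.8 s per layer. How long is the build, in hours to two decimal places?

47.46 hours

Layer count = ceil(278 / 0.03) = 9267.
Hatch length per layer: 4520 / 0.13 → 34769.2 mm.
Beam time per layer = 34769.2 / 7500 = 4.6359 s.
Per-layer time: 4.6359 + 13.8 → 18.4359 s.
Build time = 9267 × 18.4359 = 170845.4853 s = 47.46 hours.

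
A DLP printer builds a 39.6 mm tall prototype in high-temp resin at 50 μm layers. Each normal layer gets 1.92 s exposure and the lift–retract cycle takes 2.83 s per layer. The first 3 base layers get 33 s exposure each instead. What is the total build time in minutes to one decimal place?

Number of layers: 39.6 / 0.05 → 792 (rounded up).
Base layers = 3 × (33 + 2.83), so 107.49 s.
Remaining layers = 789 × (1.92 + 2.83) = 3747.75 s.
Sum: 107.49 + 3747.75 = 3855.24 s → 64.3 minutes.

64.3 minutes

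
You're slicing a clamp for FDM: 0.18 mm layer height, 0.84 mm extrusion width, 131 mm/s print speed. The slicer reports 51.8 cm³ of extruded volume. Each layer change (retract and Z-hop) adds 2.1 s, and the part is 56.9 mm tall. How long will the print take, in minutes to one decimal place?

54.7 minutes

Extrusion cross-section = 0.18 × 0.84 = 0.1512 mm².
Path length: 51800 mm³ / 0.1512 mm² → 342592.6 mm.
Extrusion time: 342592.6 / 131 → 2615.2 s.
Number of layers: 56.9 / 0.18 → 317 (rounded up).
Layer-change overhead = 317 × 2.1, so 665.7 s.
Total = 2615.2 + 665.7 = 3280.9 s = 54.7 minutes.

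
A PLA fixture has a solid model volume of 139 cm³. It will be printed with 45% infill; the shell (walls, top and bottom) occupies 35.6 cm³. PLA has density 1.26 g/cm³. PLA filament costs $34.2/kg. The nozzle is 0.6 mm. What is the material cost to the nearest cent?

Volume inside the shell: 139 − 35.6 → 103.4 cm³.
Infill deposited = 0.45 × 103.4, so 46.53 cm³.
Total printed volume = 35.6 + 46.53 = 82.13 cm³.
Mass = 82.13 × 1.26, so 103.4838 g.
At $34.2/kg: 103.4838/1000 × 34.2 = $3.54.

$3.54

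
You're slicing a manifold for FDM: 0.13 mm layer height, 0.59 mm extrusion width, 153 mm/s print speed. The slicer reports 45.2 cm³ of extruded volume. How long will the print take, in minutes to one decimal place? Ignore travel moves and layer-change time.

Line area = 0.13 × 0.59 = 0.0767 mm².
Path length: 45200 mm³ / 0.0767 mm² → 589309 mm.
Extrusion time = 589309 / 153, so 3851.7 s.
Converting: 3851.7 s = 64.2 minutes.

64.2 minutes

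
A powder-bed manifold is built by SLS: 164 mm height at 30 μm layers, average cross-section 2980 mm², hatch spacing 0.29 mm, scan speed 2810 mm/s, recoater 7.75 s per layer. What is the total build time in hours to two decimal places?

17.32 hours

Number of layers: 164 / 0.03 → 5467 (rounded up).
Hatch length per layer: 2980 / 0.29 → 10275.9 mm.
Per-layer scan time: 10275.9 / 2810 → 3.6569 s.
Layer cycle: 3.6569 + 7.75 → 11.4069 s.
Total: 5467 × 11.4069 s = 62361.5223 s → 17.32 hours.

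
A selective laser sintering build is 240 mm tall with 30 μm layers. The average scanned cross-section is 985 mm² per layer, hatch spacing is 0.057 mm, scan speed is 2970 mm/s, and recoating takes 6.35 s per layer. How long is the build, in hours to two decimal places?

27.04 hours

Layers = ⌈240/0.03⌉ = 8000.
Scan path per layer: 985 / 0.057 → 17280.7 mm.
Per-layer scan time = 17280.7 / 2970 = 5.8184 s.
Time per layer: 5.8184 + 6.35 → 12.1684 s.
Build time = 8000 × 12.1684 = 97347.2 s = 27.04 hours.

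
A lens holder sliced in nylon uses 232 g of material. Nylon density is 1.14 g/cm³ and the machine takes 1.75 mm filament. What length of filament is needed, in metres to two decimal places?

Volume = 232 g / 1.14 g·cm⁻³ = 203.5088 cm³ = 203508.8 mm³.
Filament cross-section = π × (1.75/2)² = 2.4053 mm².
Length = 203508.8 / 2.4053 = 84608.49 mm = 84.61 m.

84.61 m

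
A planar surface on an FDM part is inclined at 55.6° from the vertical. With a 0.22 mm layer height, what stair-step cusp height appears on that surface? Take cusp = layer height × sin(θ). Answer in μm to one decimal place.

sin(55.6°) = 0.8251, so cusp = 0.22 × 0.8251 = 0.181522 mm → 181.5 μm.

181.5 μm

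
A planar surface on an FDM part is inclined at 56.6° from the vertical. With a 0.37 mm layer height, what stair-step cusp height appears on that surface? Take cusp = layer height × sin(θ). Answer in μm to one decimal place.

h_c = t·sin θ = 0.37 × 0.8348 = 0.308876 mm (308.9 μm).

308.9 μm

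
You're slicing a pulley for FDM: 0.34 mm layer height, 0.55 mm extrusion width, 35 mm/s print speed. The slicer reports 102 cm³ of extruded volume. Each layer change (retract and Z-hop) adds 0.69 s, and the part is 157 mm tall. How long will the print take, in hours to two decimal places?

4.42 hours

Line area = 0.34 × 0.55 = 0.187 mm².
Toolpath length = 102 cm³ / 0.187 mm² = 102000 / 0.187 = 545454.5 mm.
Time extruding = 545454.5 / 35 = 15584.4 s.
Layer count = ceil(157 / 0.34) = 462.
Z-hop total: 462 × 0.69 → 318.78 s.
Altogether 15584.4 + 318.78 = 15903.18 s, i.e. 4.42 hours.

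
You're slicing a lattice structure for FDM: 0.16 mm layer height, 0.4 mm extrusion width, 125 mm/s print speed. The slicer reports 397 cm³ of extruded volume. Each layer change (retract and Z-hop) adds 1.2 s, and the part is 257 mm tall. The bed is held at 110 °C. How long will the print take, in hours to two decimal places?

Bead cross-section = 0.16 × 0.4 = 0.064 mm².
Total extruded path = 397000/0.064 = 6203125 mm.
Time extruding = 6203125 / 125, so 49625 s.
Layer count = ceil(257 / 0.16) = 1607.
Z-hop total = 1607 × 1.2, so 1928.4 s.
Altogether 49625 + 1928.4 = 51553.4 s, i.e. 14.32 hours.

14.32 hours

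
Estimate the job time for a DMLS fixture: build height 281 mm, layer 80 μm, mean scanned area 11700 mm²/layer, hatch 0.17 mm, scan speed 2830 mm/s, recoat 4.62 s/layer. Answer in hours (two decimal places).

Number of layers: 281 / 0.08 → 3513 (rounded up).
Per-layer scan distance: 11700 / 0.17 → 68823.5 mm.
Scan time per layer = 68823.5 / 2830 = 24.3193 s.
Per-layer time = 24.3193 + 4.62, so 28.9393 s.
3513 layers × 28.9393 s/layer = 101663.7609 s, i.e. 28.24 hours.

28.24 hours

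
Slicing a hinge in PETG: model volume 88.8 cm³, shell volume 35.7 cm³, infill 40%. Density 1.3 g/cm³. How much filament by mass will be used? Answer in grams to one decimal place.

Volume inside the shell: 88.8 − 35.7 → 53.1 cm³.
Deposited infill = 0.40 × 53.1, so 21.24 cm³.
Total extruded: 35.7 + 21.24 → 56.94 cm³.
Mass = 56.94 × 1.3, so 74.022 g.

74.0 g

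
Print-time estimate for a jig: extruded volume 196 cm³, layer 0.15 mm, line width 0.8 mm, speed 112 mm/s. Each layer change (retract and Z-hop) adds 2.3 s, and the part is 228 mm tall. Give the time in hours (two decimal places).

5.02 hours

Bead cross-section = 0.15 × 0.8, so 0.12 mm².
Path length: 196000 mm³ / 0.12 mm² → 1633333.3 mm.
Print-move time = 1633333.3 / 112 = 14583.3 s.
Layers = ⌈228/0.15⌉ = 1520.
Non-print overhead: 1520 × 2.3 → 3496 s.
Total = 14583.3 + 3496 = 18079.3 s = 5.02 hours.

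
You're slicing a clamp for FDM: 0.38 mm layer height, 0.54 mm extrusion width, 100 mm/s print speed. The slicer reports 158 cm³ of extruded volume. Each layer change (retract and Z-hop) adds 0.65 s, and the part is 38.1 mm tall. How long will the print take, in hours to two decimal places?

Bead cross-section = 0.38 × 0.54 = 0.2052 mm².
Toolpath length = 158 cm³ / 0.2052 mm² = 158000 / 0.2052 = 769980.5 mm.
Print-move time: 769980.5 / 100 → 7699.8 s.
Number of layers: 38.1 / 0.38 → 101 (rounded up).
Z-hop total = 101 × 0.65, so 65.65 s.
Total = 7699.8 + 65.65 = 7765.45 s = 2.16 hours.

2.16 hours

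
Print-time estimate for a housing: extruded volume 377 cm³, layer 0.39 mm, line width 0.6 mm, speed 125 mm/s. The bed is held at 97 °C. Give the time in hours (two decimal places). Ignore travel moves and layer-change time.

3.58 hours

Extrusion cross-section: 0.39 × 0.6 → 0.234 mm².
Total extruded path = 377000/0.234 = 1611111.1 mm.
Print-move time: 1611111.1 / 125 → 12888.9 s.
Converting: 12888.9 s = 3.58 hours.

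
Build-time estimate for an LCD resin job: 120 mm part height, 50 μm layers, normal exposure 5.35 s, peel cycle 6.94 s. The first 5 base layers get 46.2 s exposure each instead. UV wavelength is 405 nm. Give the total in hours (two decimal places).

8.25 hours

Number of layers: 120 / 0.05 → 2400 (rounded up).
Burn-in layers = 5 × (46.2 + 6.94) = 265.7 s.
Remaining layers = 2395 × (5.35 + 6.94), so 29434.55 s.
Total = 265.7 + 29434.55 = 29700.25 s = 8.25 hours.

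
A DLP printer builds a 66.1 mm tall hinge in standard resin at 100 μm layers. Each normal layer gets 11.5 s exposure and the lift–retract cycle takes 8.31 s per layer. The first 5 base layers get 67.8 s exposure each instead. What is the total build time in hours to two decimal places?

3.72 hours

Layers = ⌈66.1/0.1⌉ = 661.
Base layers = 5 × (67.8 + 8.31), so 380.55 s.
Normal layers: 656 × (11.5 + 8.31) → 12995.36 s.
Total = 380.55 + 12995.36 = 13375.91 s = 3.72 hours.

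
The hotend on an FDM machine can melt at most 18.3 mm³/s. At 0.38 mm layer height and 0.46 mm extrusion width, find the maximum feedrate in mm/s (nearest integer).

105 mm/s

Bead cross-section = 0.38 × 0.46 = 0.1748 mm².
Max speed = 18.3 / 0.1748 = 104.69 ≈ 105 mm/s.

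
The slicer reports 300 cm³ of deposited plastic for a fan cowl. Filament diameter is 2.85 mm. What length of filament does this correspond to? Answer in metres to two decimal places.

47.03 m

A = π r² = π × 1.425² = 6.3794 mm².
L = 300000 mm³ / 6.3794 mm² = 47026.37 mm, i.e. 47.03 m.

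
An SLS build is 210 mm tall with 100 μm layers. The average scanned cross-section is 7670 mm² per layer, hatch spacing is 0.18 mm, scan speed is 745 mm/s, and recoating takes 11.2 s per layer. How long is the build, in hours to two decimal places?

Layers = ⌈210/0.1⌉ = 2100.
Scan path per layer = 7670 / 0.18 = 42611.1 mm.
Scan time per layer = 42611.1 / 745, so 57.1961 s.
Layer cycle: 57.1961 + 11.2 → 68.3961 s.
Build time = 2100 × 68.3961 = 143631.81 s = 39.90 hours.

39.90 hours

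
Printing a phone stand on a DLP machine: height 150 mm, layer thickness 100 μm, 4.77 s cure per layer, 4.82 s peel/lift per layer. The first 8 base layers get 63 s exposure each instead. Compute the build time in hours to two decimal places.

4.13 hours

Layers = ⌈150/0.1⌉ = 1500.
Base layers = 8 × (63 + 4.82) = 542.56 s.
Remaining layers = 1492 × (4.77 + 4.82), so 14308.28 s.
Sum: 542.56 + 14308.28 = 14850.84 s → 4.13 hours.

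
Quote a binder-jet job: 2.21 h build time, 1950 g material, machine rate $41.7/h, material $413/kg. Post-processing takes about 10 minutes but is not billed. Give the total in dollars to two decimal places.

Machine-time cost: 41.7 × 2.21 → $92.157.
Feedstock cost = 413 × 1950/1000, so $805.35.
Total = 92.157 + 805.35 = 897.507 ≈ $897.51.

$897.51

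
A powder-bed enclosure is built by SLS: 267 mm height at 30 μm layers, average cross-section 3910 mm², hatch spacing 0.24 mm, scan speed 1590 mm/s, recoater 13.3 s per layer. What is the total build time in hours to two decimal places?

Layers = ⌈267/0.03⌉ = 8900.
Scan path per layer = 3910 / 0.24, so 16291.7 mm.
Scan time per layer = 16291.7 / 1590 = 10.2464 s.
Layer cycle = 10.2464 + 13.3, so 23.5464 s.
Total: 8900 × 23.5464 s = 209562.96 s → 58.21 hours.

58.21 hours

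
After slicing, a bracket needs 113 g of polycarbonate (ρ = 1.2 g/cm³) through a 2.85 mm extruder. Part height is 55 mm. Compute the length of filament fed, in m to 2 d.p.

Extruded volume: 113/1.2 = 94.1667 cm³ (94166.7 mm³).
A = π r² = π × 1.425² = 6.3794 mm².
Length = 94166.7 / 6.3794 = 14761.06 mm = 14.76 m.

14.76 m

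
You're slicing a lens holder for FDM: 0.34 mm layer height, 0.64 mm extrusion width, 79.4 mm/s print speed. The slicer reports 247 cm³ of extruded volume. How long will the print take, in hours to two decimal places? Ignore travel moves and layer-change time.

Bead cross-section: 0.34 × 0.64 → 0.2176 mm².
Toolpath length = 247 cm³ / 0.2176 mm² = 247000 / 0.2176 = 1135110.3 mm.
Print-move time: 1135110.3 / 79.4 → 14296.1 s.
Converting: 14296.1 s = 3.97 hours.

3.97 hours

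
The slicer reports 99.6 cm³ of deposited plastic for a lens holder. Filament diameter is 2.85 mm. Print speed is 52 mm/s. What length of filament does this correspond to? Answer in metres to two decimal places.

Filament cross-section = π × (2.85/2)² = 6.3794 mm².
Length = 99.6 cm³ / 6.3794 mm² = 99600 / 6.3794 = 15612.75 mm = 15.61 m.

15.61 m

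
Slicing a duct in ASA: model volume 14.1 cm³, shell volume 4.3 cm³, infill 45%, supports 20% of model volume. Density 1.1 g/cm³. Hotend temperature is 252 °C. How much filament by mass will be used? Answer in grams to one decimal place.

12.7 g

Interior volume: 14.1 − 4.3 → 9.8 cm³.
Infill volume: 0.45 × 9.8 → 4.41 cm³.
Support = 0.20 × 14.1 = 2.82 cm³.
Total extruded = 4.3 + 4.41 + 2.82, so 11.53 cm³.
Mass = 11.53 × 1.1, so 12.683 g.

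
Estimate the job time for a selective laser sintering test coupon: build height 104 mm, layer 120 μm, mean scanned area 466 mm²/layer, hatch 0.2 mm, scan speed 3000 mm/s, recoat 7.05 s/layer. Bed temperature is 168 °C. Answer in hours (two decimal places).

Layers = ⌈104/0.12⌉ = 867.
Per-layer scan distance = 466 / 0.2, so 2330 mm.
Scan time per layer: 2330 / 3000 → 0.7767 s.
Time per layer = 0.7767 + 7.05, so 7.8267 s.
867 layers × 7.8267 s/layer = 6785.7489 s, i.e. 1.88 hours.

1.88 hours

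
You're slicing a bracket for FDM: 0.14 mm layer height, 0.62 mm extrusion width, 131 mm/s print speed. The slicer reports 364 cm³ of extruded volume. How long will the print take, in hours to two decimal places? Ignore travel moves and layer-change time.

Line area: 0.14 × 0.62 → 0.0868 mm².
Toolpath length = 364 cm³ / 0.0868 mm² = 364000 / 0.0868 = 4193548.4 mm.
Time extruding = 4193548.4 / 131 = 32011.8 s.
That's 32011.8 s → 8.89 hours.

8.89 hours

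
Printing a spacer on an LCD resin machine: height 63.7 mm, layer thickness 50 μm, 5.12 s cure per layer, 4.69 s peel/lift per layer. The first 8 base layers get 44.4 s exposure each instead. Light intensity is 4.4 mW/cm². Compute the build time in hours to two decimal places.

Number of layers: 63.7 / 0.05 → 1274 (rounded up).
Bottom layers = 8 × (44.4 + 4.69), so 392.72 s.
Remaining layers = 1266 × (5.12 + 4.69) = 12419.46 s.
Total = 392.72 + 12419.46 = 12812.18 s = 3.56 hours.

3.56 hours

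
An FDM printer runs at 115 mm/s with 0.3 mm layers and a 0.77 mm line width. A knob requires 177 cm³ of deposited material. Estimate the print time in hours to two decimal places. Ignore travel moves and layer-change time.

1.85 hours

Bead cross-section = 0.3 × 0.77 = 0.231 mm².
Path length: 177000 mm³ / 0.231 mm² → 766233.8 mm.
Time extruding = 766233.8 / 115, so 6662.9 s.
Converting: 6662.9 s = 1.85 hours.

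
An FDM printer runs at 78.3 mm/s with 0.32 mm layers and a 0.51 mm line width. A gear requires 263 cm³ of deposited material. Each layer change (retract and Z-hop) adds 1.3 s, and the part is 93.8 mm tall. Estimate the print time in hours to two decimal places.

5.82 hours

Bead cross-section = 0.32 × 0.51, so 0.1632 mm².
Toolpath length = 263 cm³ / 0.1632 mm² = 263000 / 0.1632 = 1611519.6 mm.
Print-move time: 1611519.6 / 78.3 → 20581.3 s.
Layer count = ceil(93.8 / 0.32) = 294.
Non-print overhead = 294 × 1.3 = 382.2 s.
Total = 20581.3 + 382.2 = 20963.5 s = 5.82 hours.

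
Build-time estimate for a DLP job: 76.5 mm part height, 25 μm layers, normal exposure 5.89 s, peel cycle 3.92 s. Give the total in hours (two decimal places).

Layer count = ceil(76.5 / 0.025) = 3060.
Per-layer time = 5.89 + 3.92 = 9.81 s.
Total = 3060 × 9.81 = 30018.6 s = 8.34 hours.

8.34 hours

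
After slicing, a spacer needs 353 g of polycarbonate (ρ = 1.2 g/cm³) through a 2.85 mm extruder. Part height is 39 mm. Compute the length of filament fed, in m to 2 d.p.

Extruded volume: 353/1.2 = 294.1667 cm³ (294166.7 mm³).
A = π r² = π × 1.425² = 6.3794 mm².
Length = 294166.7 / 6.3794 = 46111.97 mm = 46.11 m.

46.11 m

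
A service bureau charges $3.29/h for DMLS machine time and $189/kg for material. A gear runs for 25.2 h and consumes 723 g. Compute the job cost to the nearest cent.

$219.56

Time charge = 3.29 × 25.2 = $82.908.
Material cost = 189 × 723/1000 = $136.647.
Job cost: 82.908 + 136.647 = 219.555 ≈ $219.56.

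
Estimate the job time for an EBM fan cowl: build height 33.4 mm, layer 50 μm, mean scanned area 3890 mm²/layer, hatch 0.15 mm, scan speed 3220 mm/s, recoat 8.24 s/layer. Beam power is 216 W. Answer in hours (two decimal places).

Layer count = ceil(33.4 / 0.05) = 668.
Scan path per layer = 3890 / 0.15 = 25933.3 mm.
Scan time per layer: 25933.3 / 3220 → 8.0538 s.
Per-layer time = 8.0538 + 8.24, so 16.2938 s.
668 layers × 16.2938 s/layer = 10884.2584 s, i.e. 3.02 hours.

3.02 hours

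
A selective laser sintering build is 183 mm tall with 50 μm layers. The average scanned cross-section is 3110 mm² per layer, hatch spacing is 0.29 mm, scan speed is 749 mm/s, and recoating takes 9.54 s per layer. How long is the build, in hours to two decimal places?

Layer count = ceil(183 / 0.05) = 3660.
Scan path per layer = 3110 / 0.29 = 10724.1 mm.
Laser time per layer = 10724.1 / 749, so 14.3179 s.
Layer cycle = 14.3179 + 9.54 = 23.8579 s.
Total: 3660 × 23.8579 s = 87319.914 s → 24.26 hours.

24.26 hours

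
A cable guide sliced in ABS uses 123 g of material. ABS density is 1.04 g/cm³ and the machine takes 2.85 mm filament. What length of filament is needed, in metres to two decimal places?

18.54 m

Extruded volume: 123/1.04 = 118.2692 cm³ (118269.2 mm³).
Cross-section of 2.85 mm filament: π·(2.85/2)² = 6.3794 mm².
Length = 118269.2 / 6.3794 = 18539.24 mm = 18.54 m.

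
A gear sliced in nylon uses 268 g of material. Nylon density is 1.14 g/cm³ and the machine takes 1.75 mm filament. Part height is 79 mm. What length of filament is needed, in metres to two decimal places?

Extruded volume: 268/1.14 = 235.0877 cm³ (235087.7 mm³).
Filament cross-section = π × (1.75/2)² = 2.4053 mm².
Length = 235087.7 / 2.4053 = 97737.37 mm = 97.74 m.

97.74 m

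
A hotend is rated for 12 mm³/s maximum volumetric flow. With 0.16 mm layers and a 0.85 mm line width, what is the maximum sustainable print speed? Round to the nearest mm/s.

Bead cross-section = 0.16 × 0.85 = 0.136 mm².
v_max = Q/A = 12/0.136 = 88.24 mm/s → 88 mm/s.

88 mm/s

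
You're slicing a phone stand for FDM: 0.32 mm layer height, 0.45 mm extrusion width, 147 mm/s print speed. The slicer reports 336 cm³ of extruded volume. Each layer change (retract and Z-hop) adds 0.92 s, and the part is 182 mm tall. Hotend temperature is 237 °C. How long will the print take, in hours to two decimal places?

Extrusion cross-section: 0.32 × 0.45 → 0.144 mm².
Total extruded path = 336000/0.144 = 2333333.3 mm.
Extrusion time = 2333333.3 / 147, so 15873 s.
Layer count = ceil(182 / 0.32) = 569.
Non-print overhead = 569 × 0.92, so 523.48 s.
Altogether 15873 + 523.48 = 16396.48 s, i.e. 4.55 hours.

4.55 hours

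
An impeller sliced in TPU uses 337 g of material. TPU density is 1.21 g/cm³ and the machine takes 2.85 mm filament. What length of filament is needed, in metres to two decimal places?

Extruded volume: 337/1.21 = 278.5124 cm³ (278512.4 mm³).
Cross-section of 2.85 mm filament: π·(2.85/2)² = 6.3794 mm².
L = V/A = 278512.4/6.3794 = 43658.09 mm → 43.66 m.

43.66 m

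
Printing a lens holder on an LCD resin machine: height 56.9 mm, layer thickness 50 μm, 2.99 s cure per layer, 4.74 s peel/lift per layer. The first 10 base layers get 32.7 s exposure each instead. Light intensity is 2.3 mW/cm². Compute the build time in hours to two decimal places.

Number of layers: 56.9 / 0.05 → 1138 (rounded up).
Bottom layers: 10 × (32.7 + 4.74) → 374.4 s.
Regular layers = 1128 × (2.99 + 4.74) = 8719.44 s.
Sum: 374.4 + 8719.44 = 9093.84 s → 2.53 hours.

2.53 hours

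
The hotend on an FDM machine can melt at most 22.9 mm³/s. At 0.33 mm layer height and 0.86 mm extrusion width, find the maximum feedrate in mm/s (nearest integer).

81 mm/s

Bead cross-section: 0.33 × 0.86 → 0.2838 mm².
v_max = Q/A = 22.9/0.2838 = 80.69 mm/s → 81 mm/s.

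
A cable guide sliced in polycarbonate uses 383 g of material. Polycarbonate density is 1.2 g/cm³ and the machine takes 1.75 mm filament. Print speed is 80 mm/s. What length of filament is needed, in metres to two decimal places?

Extruded volume: 383/1.2 = 319.1667 cm³ (319166.7 mm³).
Cross-section of 1.75 mm filament: π·(1.75/2)² = 2.4053 mm².
L = V/A = 319166.7/2.4053 = 132693.09 mm → 132.69 m.

132.69 m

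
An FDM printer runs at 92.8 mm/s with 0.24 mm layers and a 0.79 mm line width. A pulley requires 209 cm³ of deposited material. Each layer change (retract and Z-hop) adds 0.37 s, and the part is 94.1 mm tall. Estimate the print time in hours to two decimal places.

3.34 hours

Extrusion cross-section = 0.24 × 0.79, so 0.1896 mm².
Path length: 209000 mm³ / 0.1896 mm² → 1102320.7 mm.
Extrusion time = 1102320.7 / 92.8, so 11878.5 s.
Layer count = ceil(94.1 / 0.24) = 393.
Layer-change overhead = 393 × 0.37, so 145.41 s.
Total = 11878.5 + 145.41 = 12023.91 s = 3.34 hours.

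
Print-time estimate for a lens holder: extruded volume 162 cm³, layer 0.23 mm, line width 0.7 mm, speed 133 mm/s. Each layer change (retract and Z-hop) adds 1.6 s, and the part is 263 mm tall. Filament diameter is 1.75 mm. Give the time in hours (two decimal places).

Extrusion cross-section = 0.23 × 0.7 = 0.161 mm².
Path length: 162000 mm³ / 0.161 mm² → 1006211.2 mm.
Extrusion time = 1006211.2 / 133 = 7565.5 s.
Number of layers: 263 / 0.23 → 1144 (rounded up).
Non-print overhead = 1144 × 1.6 = 1830.4 s.
Altogether 7565.5 + 1830.4 = 9395.9 s, i.e. 2.61 hours.

2.61 hours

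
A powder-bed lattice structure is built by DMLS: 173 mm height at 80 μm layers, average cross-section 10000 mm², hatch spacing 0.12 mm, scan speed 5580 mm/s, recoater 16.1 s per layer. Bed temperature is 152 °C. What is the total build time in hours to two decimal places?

Layers = ⌈173/0.08⌉ = 2163.
Scan path per layer = 10000 / 0.12, so 83333.3 mm.
Per-layer scan time: 83333.3 / 5580 → 14.9343 s.
Layer cycle: 14.9343 + 16.1 → 31.0343 s.
Total: 2163 × 31.0343 s = 67127.1909 s → 18.65 hours.

18.65 hours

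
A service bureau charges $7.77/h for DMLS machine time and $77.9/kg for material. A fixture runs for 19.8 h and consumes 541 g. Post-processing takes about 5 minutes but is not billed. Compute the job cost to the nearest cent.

Machine-time cost = 7.77 × 19.8 = $153.846.
Feedstock cost = 77.9 × 541/1000 = $42.1439.
Job cost: 153.846 + 42.1439 = 195.9899 ≈ $195.99.

$195.99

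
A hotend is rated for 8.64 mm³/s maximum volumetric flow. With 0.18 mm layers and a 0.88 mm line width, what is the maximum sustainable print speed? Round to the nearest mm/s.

55 mm/s

Extrusion cross-section: 0.18 × 0.88 → 0.1584 mm².
v_max = Q/A = 8.64/0.1584 = 54.55 mm/s → 55 mm/s.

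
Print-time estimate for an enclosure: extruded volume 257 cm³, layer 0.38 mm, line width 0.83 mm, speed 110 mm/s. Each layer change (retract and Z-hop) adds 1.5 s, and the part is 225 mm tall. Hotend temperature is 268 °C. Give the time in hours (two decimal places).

Line area: 0.38 × 0.83 → 0.3154 mm².
Total extruded path = 257000/0.3154 = 814838.3 mm.
Time extruding: 814838.3 / 110 → 7407.6 s.
Layer count = ceil(225 / 0.38) = 593.
Z-hop total = 593 × 1.5 = 889.5 s.
Total = 7407.6 + 889.5 = 8297.1 s = 2.30 hours.

2.30 hours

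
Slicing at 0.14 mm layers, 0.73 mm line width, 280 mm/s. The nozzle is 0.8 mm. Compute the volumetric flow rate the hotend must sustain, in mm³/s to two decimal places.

28.62

Bead cross-section: 0.14 × 0.73 → 0.1022 mm².
Volumetric flow = 280 × 0.1022 = 28.62 mm³/s.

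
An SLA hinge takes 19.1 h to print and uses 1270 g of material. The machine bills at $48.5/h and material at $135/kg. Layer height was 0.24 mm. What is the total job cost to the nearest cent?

$1097.80

Machine-time cost: 48.5 × 19.1 → $926.35.
Material cost = 135 × 1270/1000 = $171.45.
Job cost: 926.35 + 171.45 = $1097.80.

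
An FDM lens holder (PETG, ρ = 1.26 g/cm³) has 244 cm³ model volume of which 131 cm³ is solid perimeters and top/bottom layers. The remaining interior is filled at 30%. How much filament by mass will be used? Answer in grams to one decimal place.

Infill region: 244 − 131 → 113 cm³.
Deposited infill: 0.30 × 113 → 33.9 cm³.
Total printed volume = 131 + 33.9, so 164.9 cm³.
Mass = 164.9 × 1.26 = 207.774 g.

207.8 g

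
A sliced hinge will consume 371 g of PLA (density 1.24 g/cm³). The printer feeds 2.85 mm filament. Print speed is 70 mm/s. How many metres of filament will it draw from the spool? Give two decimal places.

46.90 m

Extruded volume: 371/1.24 = 299.1935 cm³ (299193.5 mm³).
Cross-section of 2.85 mm filament: π·(2.85/2)² = 6.3794 mm².
Length = 299193.5 / 6.3794 = 46899.94 mm = 46.90 m.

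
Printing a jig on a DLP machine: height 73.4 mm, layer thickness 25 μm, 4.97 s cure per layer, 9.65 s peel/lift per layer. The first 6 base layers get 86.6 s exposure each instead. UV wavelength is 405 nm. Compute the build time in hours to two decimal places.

Layers = ⌈73.4/0.025⌉ = 2936.
Base layers: 6 × (86.6 + 9.65) → 577.5 s.
Remaining layers = 2930 × (4.97 + 9.65), so 42836.6 s.
Sum: 577.5 + 42836.6 = 43414.1 s → 12.06 hours.

12.06 hours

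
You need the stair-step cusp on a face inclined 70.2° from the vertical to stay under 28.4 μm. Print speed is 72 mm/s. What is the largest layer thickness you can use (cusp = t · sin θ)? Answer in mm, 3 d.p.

t = h_c / sin θ = 0.0284 / 0.9409 = 0.030 mm.

0.030 mm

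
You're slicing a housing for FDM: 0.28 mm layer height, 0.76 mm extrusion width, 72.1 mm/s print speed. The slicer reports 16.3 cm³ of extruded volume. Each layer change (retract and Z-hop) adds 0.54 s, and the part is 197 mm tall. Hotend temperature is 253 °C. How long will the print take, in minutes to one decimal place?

Extrusion cross-section = 0.28 × 0.76, so 0.2128 mm².
Toolpath length = 16.3 cm³ / 0.2128 mm² = 16300 / 0.2128 = 76597.7 mm.
Print-move time = 76597.7 / 72.1 = 1062.4 s.
Layer count = ceil(197 / 0.28) = 704.
Layer-change overhead = 704 × 0.54 = 380.16 s.
Total = 1062.4 + 380.16 = 1442.56 s = 24.0 minutes.

24.0 minutes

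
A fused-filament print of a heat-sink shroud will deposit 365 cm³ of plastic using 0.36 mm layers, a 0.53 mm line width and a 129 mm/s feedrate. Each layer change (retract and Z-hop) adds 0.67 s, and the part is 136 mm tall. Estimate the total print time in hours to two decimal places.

Extrusion cross-section = 0.36 × 0.53 = 0.1908 mm².
Path length: 365000 mm³ / 0.1908 mm² → 1912997.9 mm.
Extrusion time = 1912997.9 / 129, so 14829.4 s.
Layer count = ceil(136 / 0.36) = 378.
Layer-change overhead = 378 × 0.67, so 253.26 s.
Total = 14829.4 + 253.26 = 15082.66 s = 4.19 hours.

4.19 hours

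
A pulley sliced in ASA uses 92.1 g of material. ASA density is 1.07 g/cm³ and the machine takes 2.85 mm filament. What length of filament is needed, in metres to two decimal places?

13.49 m

Volume = 92.1 g / 1.07 g·cm⁻³ = 86.0748 cm³ = 86074.8 mm³.
Cross-section of 2.85 mm filament: π·(2.85/2)² = 6.3794 mm².
Length = 86074.8 / 6.3794 = 13492.62 mm = 13.49 m.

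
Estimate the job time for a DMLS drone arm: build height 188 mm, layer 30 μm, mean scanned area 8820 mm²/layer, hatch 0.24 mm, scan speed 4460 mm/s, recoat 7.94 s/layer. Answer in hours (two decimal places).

28.17 hours

Layer count = ceil(188 / 0.03) = 6267.
Per-layer scan distance = 8820 / 0.24, so 36750 mm.
Laser time per layer = 36750 / 4460, so 8.2399 s.
Layer cycle: 8.2399 + 7.94 → 16.1799 s.
6267 layers × 16.1799 s/layer = 101399.4333 s, i.e. 28.17 hours.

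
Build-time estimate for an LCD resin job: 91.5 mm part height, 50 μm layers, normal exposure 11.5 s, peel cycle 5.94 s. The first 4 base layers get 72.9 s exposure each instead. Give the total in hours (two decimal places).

8.93 hours

Layers = ⌈91.5/0.05⌉ = 1830.
Burn-in layers = 4 × (72.9 + 5.94) = 315.36 s.
Regular layers = 1826 × (11.5 + 5.94), so 31845.44 s.
Sum: 315.36 + 31845.44 = 32160.8 s → 8.93 hours.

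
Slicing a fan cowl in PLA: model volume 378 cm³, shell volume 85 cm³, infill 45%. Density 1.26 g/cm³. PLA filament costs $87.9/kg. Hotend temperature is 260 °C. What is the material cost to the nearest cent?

Volume inside the shell = 378 − 85, so 293 cm³.
Infill deposited = 0.45 × 293, so 131.85 cm³.
Total printed volume = 85 + 131.85, so 216.85 cm³.
Mass = 216.85 × 1.26, so 273.231 g.
Cost = 273.231 g / 1000 × $87.9/kg = $24.02.

$24.02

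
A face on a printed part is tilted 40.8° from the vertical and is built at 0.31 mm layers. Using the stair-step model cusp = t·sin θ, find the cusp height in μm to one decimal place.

h_c = t·sin θ = 0.31 × 0.6534 = 0.202554 mm (202.6 μm).

202.6 μm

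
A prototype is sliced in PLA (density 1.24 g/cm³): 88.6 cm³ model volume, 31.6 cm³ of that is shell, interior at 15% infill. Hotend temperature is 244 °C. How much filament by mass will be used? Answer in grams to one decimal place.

Infill region = 88.6 − 31.6 = 57 cm³.
Infill deposited = 0.15 × 57 = 8.55 cm³.
Total printed volume: 31.6 + 8.55 → 40.15 cm³.
Mass: 40.15 × 1.24 → 49.786 g.

49.8 g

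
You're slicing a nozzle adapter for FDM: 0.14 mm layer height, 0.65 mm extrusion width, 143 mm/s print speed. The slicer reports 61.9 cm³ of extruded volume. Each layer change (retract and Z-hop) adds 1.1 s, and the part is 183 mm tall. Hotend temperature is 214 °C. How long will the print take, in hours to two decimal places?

Bead cross-section = 0.14 × 0.65, so 0.091 mm².
Path length: 61900 mm³ / 0.091 mm² → 680219.8 mm.
Extrusion time: 680219.8 / 143 → 4756.8 s.
Layer count = ceil(183 / 0.14) = 1308.
Z-hop total = 1308 × 1.1 = 1438.8 s.
Altogether 4756.8 + 1438.8 = 6195.6 s, i.e. 1.72 hours.

1.72 hours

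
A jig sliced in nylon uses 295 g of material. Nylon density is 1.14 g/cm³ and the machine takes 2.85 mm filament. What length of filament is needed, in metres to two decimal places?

Volume = 295 g / 1.14 g·cm⁻³ = 258.7719 cm³ = 258771.9 mm³.
Filament cross-section = π × (2.85/2)² = 6.3794 mm².
L = V/A = 258771.9/6.3794 = 40563.67 mm → 40.56 m.

40.56 m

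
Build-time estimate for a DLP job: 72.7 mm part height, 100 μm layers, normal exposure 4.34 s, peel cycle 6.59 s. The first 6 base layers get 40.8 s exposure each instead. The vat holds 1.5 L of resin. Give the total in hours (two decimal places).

2.27 hours

Number of layers: 72.7 / 0.1 → 727 (rounded up).
Bottom layers = 6 × (40.8 + 6.59) = 284.34 s.
Regular layers = 721 × (4.34 + 6.59) = 7880.53 s.
Sum: 284.34 + 7880.53 = 8164.87 s → 2.27 hours.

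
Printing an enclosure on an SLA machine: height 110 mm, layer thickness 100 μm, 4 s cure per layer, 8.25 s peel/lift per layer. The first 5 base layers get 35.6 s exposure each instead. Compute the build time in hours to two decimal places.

Layer count = ceil(110 / 0.1) = 1100.
Base layers = 5 × (35.6 + 8.25) = 219.25 s.
Remaining layers = 1095 × (4 + 8.25) = 13413.75 s.
Total = 219.25 + 13413.75 = 13633 s = 3.79 hours.

3.79 hours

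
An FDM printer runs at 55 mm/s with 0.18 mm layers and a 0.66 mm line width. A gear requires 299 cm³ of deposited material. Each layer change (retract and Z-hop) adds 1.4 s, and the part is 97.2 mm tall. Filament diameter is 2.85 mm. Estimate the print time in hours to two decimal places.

Extrusion cross-section = 0.18 × 0.66 = 0.1188 mm².
Total extruded path = 299000/0.1188 = 2516835 mm.
Extrusion time: 2516835 / 55 → 45760.6 s.
Layers = ⌈97.2/0.18⌉ = 540.
Layer-change overhead = 540 × 1.4 = 756 s.
Total = 45760.6 + 756 = 46516.6 s = 12.92 hours.

12.92 hours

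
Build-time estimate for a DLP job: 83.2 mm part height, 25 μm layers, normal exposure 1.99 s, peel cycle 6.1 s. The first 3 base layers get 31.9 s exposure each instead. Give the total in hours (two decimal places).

7.50 hours

Number of layers: 83.2 / 0.025 → 3328 (rounded up).
Base layers: 3 × (31.9 + 6.1) → 114 s.
Normal layers = 3325 × (1.99 + 6.1) = 26899.25 s.
Sum: 114 + 26899.25 = 27013.25 s → 7.50 hours.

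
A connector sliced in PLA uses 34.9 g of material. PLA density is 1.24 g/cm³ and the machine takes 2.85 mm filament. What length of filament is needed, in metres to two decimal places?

4.41 m

Volume = 34.9 g / 1.24 g·cm⁻³ = 28.1452 cm³ = 28145.2 mm³.
A = π r² = π × 1.425² = 6.3794 mm².
Length = 28145.2 / 6.3794 = 4411.89 mm = 4.41 m.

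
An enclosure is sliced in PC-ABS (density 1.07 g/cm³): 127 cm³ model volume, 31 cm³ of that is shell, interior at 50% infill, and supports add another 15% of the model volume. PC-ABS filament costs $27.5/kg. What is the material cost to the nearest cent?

Infill region = 127 − 31, so 96 cm³.
Deposited infill = 0.50 × 96 = 48 cm³.
Support: 0.15 × 127 → 19.05 cm³.
Total printed volume = 31 + 48 + 19.05, so 98.05 cm³.
Mass = 98.05 × 1.07, so 104.9135 g.
At $27.5/kg: 104.9135/1000 × 27.5 = $2.89.

$2.89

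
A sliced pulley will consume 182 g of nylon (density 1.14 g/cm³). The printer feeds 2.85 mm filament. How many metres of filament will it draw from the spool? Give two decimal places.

25.03 m

Volume = 182 g / 1.14 g·cm⁻³ = 159.6491 cm³ = 159649.1 mm³.
Cross-section of 2.85 mm filament: π·(2.85/2)² = 6.3794 mm².
L = V/A = 159649.1/6.3794 = 25025.72 mm → 25.03 m.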